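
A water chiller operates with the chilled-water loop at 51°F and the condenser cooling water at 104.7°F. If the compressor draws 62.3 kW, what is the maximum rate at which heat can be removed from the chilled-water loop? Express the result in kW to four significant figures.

In absolute terms T_C = 283.71 K and T_H = 313.54 K, so ΔT = 29.83 K.
COP_Carnot = T_C/ΔT = 283.71/29.83 = 9.510.
Q̇_max = COP_Carnot × Ẇ = 9.510 × 62.30 kW = 592.5 kW.

592.5 kW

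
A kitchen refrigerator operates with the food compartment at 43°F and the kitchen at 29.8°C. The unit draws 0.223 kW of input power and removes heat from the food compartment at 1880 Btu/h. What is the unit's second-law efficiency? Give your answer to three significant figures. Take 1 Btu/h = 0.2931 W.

0.210

Converting, Q̇_C = 1880 Btu/h = 0.5510 kW, so COP_actual = Q̇_C/Ẇ = 0.5510/0.2230 = 2.471.
In absolute terms T_C = 279.26 K and T_H = 302.95 K, so ΔT = 23.69 K.
COP_Carnot = T_C/ΔT = 279.26/23.69 = 11.79.
η_II = COP_actual/COP_Carnot = 2.471/11.79 = 0.2096.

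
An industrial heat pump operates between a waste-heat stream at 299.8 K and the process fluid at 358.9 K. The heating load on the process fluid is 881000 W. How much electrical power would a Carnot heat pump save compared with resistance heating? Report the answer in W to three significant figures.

736000 W

The reservoir spacing is ΔT = 358.9 − 299.8 = 59.10 K.
COP_Carnot = T_H/ΔT = 358.90/59.10 = 6.073.
Resistance heating needs Ẇ_res = Q̇_H = 881000 W; the reversible heat pump needs only Ẇ_hp = Q̇_H/COP = 145100 W.
Saving = 881000 − 145100 = 735900 W.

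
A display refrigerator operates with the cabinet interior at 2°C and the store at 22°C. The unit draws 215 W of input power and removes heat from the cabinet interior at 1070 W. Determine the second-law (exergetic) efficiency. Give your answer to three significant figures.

0.362

COP_actual = Q̇_C/Ẇ = 1070/215.0 = 4.977.
In absolute terms T_C = 275.15 K and T_H = 295.15 K, so ΔT = 20.00 K.
COP_Carnot = T_C/ΔT = 275.15/20.00 = 13.76.
η_II = COP_actual/COP_Carnot = 4.977/13.76 = 0.3617.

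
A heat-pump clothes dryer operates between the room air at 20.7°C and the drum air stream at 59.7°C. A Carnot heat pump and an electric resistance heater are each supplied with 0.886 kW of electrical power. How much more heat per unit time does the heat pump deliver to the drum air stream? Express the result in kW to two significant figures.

In absolute terms T_C = 293.85 K and T_H = 332.85 K, so ΔT = 39.00 K.
COP_Carnot = T_H/ΔT = 332.85/39.00 = 8.535.
The heat pump delivers Q̇_H = COP × Ẇ = 7.562 kW; the resistance heater delivers Ẇ = 0.8860 kW.
Extra = (COP − 1)·Ẇ = 6.676 kW.

6.7 kW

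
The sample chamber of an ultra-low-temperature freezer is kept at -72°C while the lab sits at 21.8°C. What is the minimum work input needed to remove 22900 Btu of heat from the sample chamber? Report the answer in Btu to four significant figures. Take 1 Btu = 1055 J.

In absolute terms T_C = 201.15 K and T_H = 294.95 K, so ΔT = 93.80 K.
The reversible limit is COP_R = T_C/ΔT = 2.144, so W_min = Q_C/COP = Q_C·ΔT/T_C.
W_min = 22900 × 93.80/201.15 = 10680 Btu.

10680 Btu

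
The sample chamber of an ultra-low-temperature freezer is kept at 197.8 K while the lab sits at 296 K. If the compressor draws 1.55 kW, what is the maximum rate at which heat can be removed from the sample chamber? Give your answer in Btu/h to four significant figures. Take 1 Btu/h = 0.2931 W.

10650 Btu/h

The reservoir spacing is ΔT = 296 − 197.8 = 98.20 K.
COP_Carnot = T_C/ΔT = 197.80/98.20 = 2.014.
Q̇_max = COP_Carnot × Ẇ = 2.014 × 1.550 kW = 3.122 kW = 10650 Btu/h.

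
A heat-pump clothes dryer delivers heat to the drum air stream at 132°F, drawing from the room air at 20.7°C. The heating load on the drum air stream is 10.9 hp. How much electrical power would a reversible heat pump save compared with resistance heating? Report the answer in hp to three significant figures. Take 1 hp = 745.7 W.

9.74 hp

In absolute terms T_C = 293.85 K and T_H = 328.71 K, so ΔT = 34.86 K.
COP_Carnot = T_H/ΔT = 328.71/34.86 = 9.431.
Resistance heating needs Ẇ_res = Q̇_H = 10.90 hp; the reversible heat pump needs only Ẇ_hp = Q̇_H/COP = 1.156 hp.
Saving = 10.90 − 1.156 = 9.744 hp.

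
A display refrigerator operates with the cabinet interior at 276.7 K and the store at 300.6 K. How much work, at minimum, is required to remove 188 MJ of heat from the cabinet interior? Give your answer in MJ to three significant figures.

16.2 MJ

The reservoir spacing is ΔT = 300.6 − 276.7 = 23.90 K.
The reversible limit is COP_R = T_C/ΔT = 11.58, so W_min = Q_C/COP = Q_C·ΔT/T_C.
W_min = 188.0 × 23.90/276.70 = 16.24 MJ.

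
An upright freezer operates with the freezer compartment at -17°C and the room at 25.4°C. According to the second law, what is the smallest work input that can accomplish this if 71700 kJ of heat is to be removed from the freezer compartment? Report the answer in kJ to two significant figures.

12000 kJ

In absolute terms T_C = 256.15 K and T_H = 298.55 K, so ΔT = 42.40 K.
The reversible limit is COP_R = T_C/ΔT = 6.041, so W_min = Q_C/COP = Q_C·ΔT/T_C.
W_min = 71700 × 42.40/256.15 = 11870 kJ.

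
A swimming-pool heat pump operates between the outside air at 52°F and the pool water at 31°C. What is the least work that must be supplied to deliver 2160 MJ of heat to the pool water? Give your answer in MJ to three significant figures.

141 MJ

In absolute terms T_C = 284.26 K and T_H = 304.15 K, so ΔT = 19.89 K.
The reversible limit is COP_HP = T_H/ΔT = 15.29, so W_min = Q_H/COP = Q_H·ΔT/T_H.
W_min = 2160 × 19.89/304.15 = 141.2 MJ.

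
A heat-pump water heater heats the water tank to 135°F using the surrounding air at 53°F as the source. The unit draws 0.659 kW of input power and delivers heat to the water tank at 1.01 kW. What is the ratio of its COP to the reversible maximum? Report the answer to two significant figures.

0.21

COP_actual = Q̇_H/Ẇ = 1.010/0.6590 = 1.533.
In absolute terms T_C = 284.82 K and T_H = 330.37 K, so ΔT = 45.56 K.
COP_Carnot = T_H/ΔT = 330.37/45.56 = 7.252.
η_II = COP_actual/COP_Carnot = 1.533/7.252 = 0.2113.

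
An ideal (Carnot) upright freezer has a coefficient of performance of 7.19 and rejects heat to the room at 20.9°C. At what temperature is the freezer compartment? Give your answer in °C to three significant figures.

-15.0 °C

For a Carnot refrigerator COP_R = T_C/(T_H − T_C), so T_C = COP·T_H/(1 + COP).
With T_H = 294.05 K, T_C = 7.19 × 294.05/8.190 = 258.15 K.
Converting, 258.15 K = -15.00°C.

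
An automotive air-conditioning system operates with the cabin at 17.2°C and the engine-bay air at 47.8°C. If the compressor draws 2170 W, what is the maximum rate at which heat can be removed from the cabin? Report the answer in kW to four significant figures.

In absolute terms T_C = 290.35 K and T_H = 320.95 K, so ΔT = 30.60 K.
COP_Carnot = T_C/ΔT = 290.35/30.60 = 9.489.
Q̇_max = COP_Carnot × Ẇ = 9.489 × 2170 W = 20590 W = 20.59 kW.

20.59 kW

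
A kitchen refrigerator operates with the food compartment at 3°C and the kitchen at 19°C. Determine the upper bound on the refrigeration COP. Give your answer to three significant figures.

17.3

In absolute terms T_C = 276.15 K and T_H = 292.15 K, so ΔT = 16.00 K.
For a reversible cycle, COP_Carnot = T_C/ΔT = 276.15/16.00 = 17.26.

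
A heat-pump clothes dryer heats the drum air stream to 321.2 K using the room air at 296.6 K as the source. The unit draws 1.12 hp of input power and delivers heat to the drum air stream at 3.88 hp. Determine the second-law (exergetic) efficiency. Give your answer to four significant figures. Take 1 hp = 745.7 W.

0.2653

COP_actual = Q̇_H/Ẇ = 3.880/1.120 = 3.464.
The reservoir spacing is ΔT = 321.2 − 296.6 = 24.60 K.
COP_Carnot = T_H/ΔT = 321.20/24.60 = 13.06.
η_II = COP_actual/COP_Carnot = 3.464/13.06 = 0.2653.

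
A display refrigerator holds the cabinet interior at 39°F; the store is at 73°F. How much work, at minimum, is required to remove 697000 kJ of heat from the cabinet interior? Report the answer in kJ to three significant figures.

In absolute terms T_C = 277.04 K and T_H = 295.93 K, so ΔT = 18.89 K.
The reversible limit is COP_R = T_C/ΔT = 14.67, so W_min = Q_C/COP = Q_C·ΔT/T_C.
W_min = 697000 × 18.89/277.04 = 47520 kJ.

47500 kJ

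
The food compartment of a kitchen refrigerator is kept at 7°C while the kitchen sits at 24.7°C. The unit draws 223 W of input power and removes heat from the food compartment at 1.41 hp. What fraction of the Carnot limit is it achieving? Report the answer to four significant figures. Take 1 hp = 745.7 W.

Converting, Q̇_C = 1.410 hp = 1051 W, so COP_actual = Q̇_C/Ẇ = 1051/223.0 = 4.715.
In absolute terms T_C = 280.15 K and T_H = 297.85 K, so ΔT = 17.70 K.
COP_Carnot = T_C/ΔT = 280.15/17.70 = 15.83.
η_II = COP_actual/COP_Carnot = 4.715/15.83 = 0.2979.

0.2979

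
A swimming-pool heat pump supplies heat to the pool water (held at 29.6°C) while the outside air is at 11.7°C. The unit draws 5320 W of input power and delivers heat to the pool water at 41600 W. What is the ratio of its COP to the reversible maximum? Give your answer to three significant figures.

COP_actual = Q̇_H/Ẇ = 41600/5320 = 7.820.
In absolute terms T_C = 284.85 K and T_H = 302.75 K, so ΔT = 17.90 K.
COP_Carnot = T_H/ΔT = 302.75/17.90 = 16.91.
η_II = COP_actual/COP_Carnot = 7.820/16.91 = 0.4623.

0.462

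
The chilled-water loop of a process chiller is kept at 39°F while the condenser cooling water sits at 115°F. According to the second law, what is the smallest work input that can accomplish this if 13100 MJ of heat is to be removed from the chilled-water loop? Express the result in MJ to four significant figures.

In absolute terms T_C = 277.04 K and T_H = 319.26 K, so ΔT = 42.22 K.
The reversible limit is COP_R = T_C/ΔT = 6.561, so W_min = Q_C/COP = Q_C·ΔT/T_C.
W_min = 13100 × 42.22/277.04 = 1997 MJ.

1997 MJ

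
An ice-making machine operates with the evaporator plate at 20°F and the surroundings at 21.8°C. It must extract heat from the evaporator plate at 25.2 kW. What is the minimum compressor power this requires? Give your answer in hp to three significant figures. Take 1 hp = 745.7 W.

3.61 hp

In absolute terms T_C = 266.48 K and T_H = 294.95 K, so ΔT = 28.47 K.
COP_Carnot = T_C/ΔT = 266.48/28.47 = 9.361.
Ẇ_min = Q̇/COP_Carnot = 25.20/9.361 = 2.692 kW = 3.610 hp.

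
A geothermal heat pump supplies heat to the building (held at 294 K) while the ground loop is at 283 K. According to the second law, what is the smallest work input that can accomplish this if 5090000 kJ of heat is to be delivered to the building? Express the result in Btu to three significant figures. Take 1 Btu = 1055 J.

181000 Btu

The reservoir spacing is ΔT = 294 − 283 = 11.00 K.
The reversible limit is COP_HP = T_H/ΔT = 26.73, so W_min = Q_H/COP = Q_H·ΔT/T_H.
W_min = 5090000 × 11.00/294.00 = 190400 kJ = 180500 Btu.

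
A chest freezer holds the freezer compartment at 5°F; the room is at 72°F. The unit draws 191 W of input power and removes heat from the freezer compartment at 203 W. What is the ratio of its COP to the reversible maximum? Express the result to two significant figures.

0.15

COP_actual = Q̇_C/Ẇ = 203.0/191.0 = 1.063.
In absolute terms T_C = 258.15 K and T_H = 295.37 K, so ΔT = 37.22 K.
COP_Carnot = T_C/ΔT = 258.15/37.22 = 6.935.
η_II = COP_actual/COP_Carnot = 1.063/6.935 = 0.1532.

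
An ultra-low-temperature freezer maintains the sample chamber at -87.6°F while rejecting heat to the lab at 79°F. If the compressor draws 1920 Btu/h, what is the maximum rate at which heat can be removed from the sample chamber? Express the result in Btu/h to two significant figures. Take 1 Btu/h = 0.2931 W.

In absolute terms T_C = 206.71 K and T_H = 299.26 K, so ΔT = 92.56 K.
COP_Carnot = T_C/ΔT = 206.71/92.56 = 2.233.
Q̇_max = COP_Carnot × Ẇ = 2.233 × 1920 Btu/h = 4288 Btu/h.

4300 Btu/h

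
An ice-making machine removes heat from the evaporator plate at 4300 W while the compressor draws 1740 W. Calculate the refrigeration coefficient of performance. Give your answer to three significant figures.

The first law gives Q̇_H = Q̇_C + Ẇ, so the three rates are Q̇_C = 4300, Q̇_H = 6040, Ẇ = 1740 W.
COP_R = Q̇_C/Ẇ = 4300/1740 = 2.471.

2.47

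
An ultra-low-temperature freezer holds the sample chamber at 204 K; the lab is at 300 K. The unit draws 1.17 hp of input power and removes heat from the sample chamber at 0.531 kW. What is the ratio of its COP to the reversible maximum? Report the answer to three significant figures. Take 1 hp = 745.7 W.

Converting, Q̇_C = 0.5310 kW = 0.7121 hp, so COP_actual = Q̇_C/Ẇ = 0.7121/1.170 = 0.6086.
The reservoir spacing is ΔT = 300 − 204 = 96.00 K.
COP_Carnot = T_C/ΔT = 204.00/96.00 = 2.125.
η_II = COP_actual/COP_Carnot = 0.6086/2.125 = 0.2864.

0.286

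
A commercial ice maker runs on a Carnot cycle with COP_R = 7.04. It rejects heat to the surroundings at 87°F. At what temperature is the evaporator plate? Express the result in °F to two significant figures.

19 °F

For a Carnot refrigerator COP_R = T_C/(T_H − T_C), so T_C = COP·T_H/(1 + COP).
With T_H = 303.71 K, T_C = 7.04 × 303.71/8.040 = 265.93 K.
Converting, 265.93 K = 19.01°F.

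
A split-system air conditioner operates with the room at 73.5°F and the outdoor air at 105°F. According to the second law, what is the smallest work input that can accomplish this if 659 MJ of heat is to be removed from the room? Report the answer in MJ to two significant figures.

In absolute terms T_C = 296.21 K and T_H = 313.71 K, so ΔT = 17.50 K.
The reversible limit is COP_R = T_C/ΔT = 16.93, so W_min = Q_C/COP = Q_C·ΔT/T_C.
W_min = 659.0 × 17.50/296.21 = 38.93 MJ.

39 MJ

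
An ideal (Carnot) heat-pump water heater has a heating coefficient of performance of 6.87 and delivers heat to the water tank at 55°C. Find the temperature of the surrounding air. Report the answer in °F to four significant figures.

45.02 °F

COP_HP = T_H/(T_H − T_C) gives T_H − T_C = T_H/COP.
With T_H = 328.15 K, T_C = 328.15 × (1 − 1/6.87) = 280.38 K.
Converting, 280.38 K = 45.02°F.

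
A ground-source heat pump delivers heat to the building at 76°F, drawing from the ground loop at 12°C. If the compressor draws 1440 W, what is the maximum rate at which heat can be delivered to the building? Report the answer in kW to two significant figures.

34 kW

In absolute terms T_C = 285.15 K and T_H = 297.59 K, so ΔT = 12.44 K.
COP_Carnot = T_H/ΔT = 297.59/12.44 = 23.91.
Q̇_max = COP_Carnot × Ẇ = 23.91 × 1440 W = 34440 W = 34.44 kW.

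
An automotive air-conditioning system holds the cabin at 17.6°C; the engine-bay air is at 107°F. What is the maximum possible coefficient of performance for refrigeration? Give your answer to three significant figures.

12.1

In absolute terms T_C = 290.75 K and T_H = 314.82 K, so ΔT = 24.07 K.
For a reversible cycle, COP_Carnot = T_C/ΔT = 290.75/24.07 = 12.08.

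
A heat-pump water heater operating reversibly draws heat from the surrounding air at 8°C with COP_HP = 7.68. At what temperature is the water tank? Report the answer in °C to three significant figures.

COP_HP = T_H/(T_H − T_C) rearranges to T_H = COP·T_C/(COP − 1).
With T_C = 281.15 K, T_H = 7.68 × 281.15/6.680 = 323.24 K.
Converting, 323.24 K = 50.09°C.

50.1 °C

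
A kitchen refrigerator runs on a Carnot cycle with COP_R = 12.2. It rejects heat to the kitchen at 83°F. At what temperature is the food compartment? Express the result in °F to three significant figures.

41.9 °F

For a Carnot refrigerator COP_R = T_C/(T_H − T_C), so T_C = COP·T_H/(1 + COP).
With T_H = 301.48 K, T_C = 12.2 × 301.48/13.20 = 278.64 K.
Converting, 278.64 K = 41.89°F.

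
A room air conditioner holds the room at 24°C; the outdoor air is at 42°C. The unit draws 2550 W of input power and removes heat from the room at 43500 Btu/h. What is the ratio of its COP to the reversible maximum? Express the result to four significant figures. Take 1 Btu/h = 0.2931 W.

Converting, Q̇_C = 43500 Btu/h = 12750 W, so COP_actual = Q̇_C/Ẇ = 12750/2550 = 5.000.
In absolute terms T_C = 297.15 K and T_H = 315.15 K, so ΔT = 18.00 K.
COP_Carnot = T_C/ΔT = 297.15/18.00 = 16.51.
η_II = COP_actual/COP_Carnot = 5.000/16.51 = 0.3029.

0.3029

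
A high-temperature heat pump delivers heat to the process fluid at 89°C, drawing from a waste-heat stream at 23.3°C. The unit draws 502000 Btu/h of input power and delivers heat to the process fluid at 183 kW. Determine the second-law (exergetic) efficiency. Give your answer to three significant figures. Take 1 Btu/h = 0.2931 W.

0.226

Converting, Q̇_H = 183.0 kW = 624400 Btu/h, so COP_actual = Q̇_H/Ẇ = 624400/502000 = 1.244.
In absolute terms T_C = 296.45 K and T_H = 362.15 K, so ΔT = 65.70 K.
COP_Carnot = T_H/ΔT = 362.15/65.70 = 5.512.
η_II = COP_actual/COP_Carnot = 1.244/5.512 = 0.2256.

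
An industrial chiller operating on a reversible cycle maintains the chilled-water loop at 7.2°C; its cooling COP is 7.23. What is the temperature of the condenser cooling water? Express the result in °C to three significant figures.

COP_R = T_C/(T_H − T_C) gives T_H − T_C = T_C/COP.
With T_C = 280.35 K, T_H = 280.35 × (1 + 1/7.23) = 319.13 K.
Converting, 319.13 K = 45.98°C.

46.0 °C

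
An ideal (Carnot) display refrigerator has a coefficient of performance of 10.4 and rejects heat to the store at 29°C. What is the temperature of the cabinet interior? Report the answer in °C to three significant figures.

2.50 °C

For a Carnot refrigerator COP_R = T_C/(T_H − T_C), so T_C = COP·T_H/(1 + COP).
With T_H = 302.15 K, T_C = 10.4 × 302.15/11.40 = 275.65 K.
Converting, 275.65 K = 2.50°C.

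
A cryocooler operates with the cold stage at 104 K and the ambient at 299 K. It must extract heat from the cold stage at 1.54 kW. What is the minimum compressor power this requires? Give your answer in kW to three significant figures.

The reservoir spacing is ΔT = 299 − 104 = 195.0 K.
COP_Carnot = T_C/ΔT = 104.00/195.0 = 0.5333.
Ẇ_min = Q̇/COP_Carnot = 1.540/0.5333 = 2.888 kW.

2.89 kW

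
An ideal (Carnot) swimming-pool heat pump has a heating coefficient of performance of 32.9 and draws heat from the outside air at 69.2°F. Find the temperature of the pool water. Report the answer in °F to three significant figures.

COP_HP = T_H/(T_H − T_C) rearranges to T_H = COP·T_C/(COP − 1).
With T_C = 293.82 K, T_H = 32.9 × 293.82/31.90 = 303.03 K.
Converting, 303.03 K = 85.78°F.

85.8 °F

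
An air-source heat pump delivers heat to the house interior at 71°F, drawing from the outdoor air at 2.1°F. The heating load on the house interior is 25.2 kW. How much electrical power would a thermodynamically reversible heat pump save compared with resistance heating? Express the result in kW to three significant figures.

21.9 kW

In absolute terms T_C = 256.54 K and T_H = 294.82 K, so ΔT = 38.28 K.
COP_Carnot = T_H/ΔT = 294.82/38.28 = 7.702.
Resistance heating needs Ẇ_res = Q̇_H = 25.20 kW; the reversible heat pump needs only Ẇ_hp = Q̇_H/COP = 3.272 kW.
Saving = 25.20 − 3.272 = 21.93 kW.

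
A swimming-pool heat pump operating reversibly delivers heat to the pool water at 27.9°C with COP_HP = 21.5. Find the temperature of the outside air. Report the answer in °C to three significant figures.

COP_HP = T_H/(T_H − T_C) gives T_H − T_C = T_H/COP.
With T_H = 301.05 K, T_C = 301.05 × (1 − 1/21.5) = 287.05 K.
Converting, 287.05 K = 13.90°C.

13.9 °C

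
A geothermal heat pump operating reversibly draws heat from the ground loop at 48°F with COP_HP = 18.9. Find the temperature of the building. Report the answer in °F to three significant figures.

76.4 °F

COP_HP = T_H/(T_H − T_C) rearranges to T_H = COP·T_C/(COP − 1).
With T_C = 282.04 K, T_H = 18.9 × 282.04/17.90 = 297.80 K.
Converting, 297.80 K = 76.36°F.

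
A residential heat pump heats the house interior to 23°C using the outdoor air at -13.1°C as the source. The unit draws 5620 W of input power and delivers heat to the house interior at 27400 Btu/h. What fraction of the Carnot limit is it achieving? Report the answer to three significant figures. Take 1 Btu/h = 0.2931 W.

Converting, Q̇_H = 27400 Btu/h = 8031 W, so COP_actual = Q̇_H/Ẇ = 8031/5620 = 1.429.
In absolute terms T_C = 260.05 K and T_H = 296.15 K, so ΔT = 36.10 K.
COP_Carnot = T_H/ΔT = 296.15/36.10 = 8.204.
η_II = COP_actual/COP_Carnot = 1.429/8.204 = 0.1742.

0.174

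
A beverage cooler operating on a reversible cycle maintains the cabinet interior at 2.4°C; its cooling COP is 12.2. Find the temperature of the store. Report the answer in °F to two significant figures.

COP_R = T_C/(T_H − T_C) gives T_H − T_C = T_C/COP.
With T_C = 275.55 K, T_H = 275.55 × (1 + 1/12.2) = 298.14 K.
Converting, 298.14 K = 76.97°F.

77 °F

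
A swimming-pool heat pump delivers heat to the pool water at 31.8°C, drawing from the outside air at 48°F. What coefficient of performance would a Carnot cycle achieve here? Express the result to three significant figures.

In absolute terms T_C = 282.04 K and T_H = 304.95 K, so ΔT = 22.91 K.
For a reversible cycle, COP_Carnot = T_H/ΔT = 304.95/22.91 = 13.31.

13.3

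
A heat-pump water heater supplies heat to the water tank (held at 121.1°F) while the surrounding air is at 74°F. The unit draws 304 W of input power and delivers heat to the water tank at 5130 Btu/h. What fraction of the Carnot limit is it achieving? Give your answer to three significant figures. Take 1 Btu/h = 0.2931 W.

Converting, Q̇_H = 5130 Btu/h = 1504 W, so COP_actual = Q̇_H/Ẇ = 1504/304.0 = 4.946.
In absolute terms T_C = 296.48 K and T_H = 322.65 K, so ΔT = 26.17 K.
COP_Carnot = T_H/ΔT = 322.65/26.17 = 12.33.
η_II = COP_actual/COP_Carnot = 4.946/12.33 = 0.4011.

0.401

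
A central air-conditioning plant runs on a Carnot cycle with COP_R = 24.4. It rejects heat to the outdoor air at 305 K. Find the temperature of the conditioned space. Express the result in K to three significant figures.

293 K

For a Carnot refrigerator COP_R = T_C/(T_H − T_C), so T_C = COP·T_H/(1 + COP).
With T_H = 305.00 K, T_C = 24.4 × 305.00/25.40 = 292.99 K.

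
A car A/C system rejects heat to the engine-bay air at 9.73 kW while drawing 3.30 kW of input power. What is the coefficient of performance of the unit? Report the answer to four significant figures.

The first law gives Q̇_H = Q̇_C + Ẇ, so the three rates are Q̇_C = 6.430, Q̇_H = 9.730, Ẇ = 3.300 kW.
COP_R = Q̇_C/Ẇ = 6.430/3.300 = 1.948.

1.948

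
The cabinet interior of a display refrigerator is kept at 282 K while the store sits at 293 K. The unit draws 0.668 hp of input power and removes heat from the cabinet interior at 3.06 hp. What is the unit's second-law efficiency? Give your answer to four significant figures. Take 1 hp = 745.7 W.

0.1787

COP_actual = Q̇_C/Ẇ = 3.060/0.6680 = 4.581.
The reservoir spacing is ΔT = 293 − 282 = 11.00 K.
COP_Carnot = T_C/ΔT = 282.00/11.00 = 25.64.
η_II = COP_actual/COP_Carnot = 4.581/25.64 = 0.1787.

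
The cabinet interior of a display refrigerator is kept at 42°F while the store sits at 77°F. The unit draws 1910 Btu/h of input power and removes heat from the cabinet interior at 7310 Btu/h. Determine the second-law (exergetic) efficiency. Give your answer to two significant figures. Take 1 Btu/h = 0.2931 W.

COP_actual = Q̇_C/Ẇ = 7310/1910 = 3.827.
In absolute terms T_C = 278.71 K and T_H = 298.15 K, so ΔT = 19.44 K.
COP_Carnot = T_C/ΔT = 278.71/19.44 = 14.33.
η_II = COP_actual/COP_Carnot = 3.827/14.33 = 0.2670.

0.27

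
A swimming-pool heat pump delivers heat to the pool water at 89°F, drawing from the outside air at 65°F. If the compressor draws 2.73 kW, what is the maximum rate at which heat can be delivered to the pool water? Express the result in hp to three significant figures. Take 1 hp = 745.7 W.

In absolute terms T_C = 291.48 K and T_H = 304.82 K, so ΔT = 13.33 K.
COP_Carnot = T_H/ΔT = 304.82/13.33 = 22.86.
Q̇_max = COP_Carnot × Ẇ = 22.86 × 2.730 kW = 62.41 kW = 83.69 hp.

83.7 hp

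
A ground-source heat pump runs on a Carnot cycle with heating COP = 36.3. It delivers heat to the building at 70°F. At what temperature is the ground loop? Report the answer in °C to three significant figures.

COP_HP = T_H/(T_H − T_C) gives T_H − T_C = T_H/COP.
With T_H = 294.26 K, T_C = 294.26 × (1 − 1/36.3) = 286.15 K.
Converting, 286.15 K = 13.00°C.

13.0 °C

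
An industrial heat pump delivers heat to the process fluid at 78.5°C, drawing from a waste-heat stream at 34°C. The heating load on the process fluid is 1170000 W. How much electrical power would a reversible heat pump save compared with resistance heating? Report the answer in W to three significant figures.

In absolute terms T_C = 307.15 K and T_H = 351.65 K, so ΔT = 44.50 K.
COP_Carnot = T_H/ΔT = 351.65/44.50 = 7.902.
Resistance heating needs Ẇ_res = Q̇_H = 1170000 W; the reversible heat pump needs only Ẇ_hp = Q̇_H/COP = 148100 W.
Saving = 1170000 − 148100 = 1022000 W.

1020000 W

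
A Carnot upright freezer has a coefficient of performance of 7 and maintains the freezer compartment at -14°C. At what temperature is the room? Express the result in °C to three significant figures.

COP_R = T_C/(T_H − T_C) gives T_H − T_C = T_C/COP.
With T_C = 259.15 K, T_H = 259.15 × (1 + 1/7) = 296.17 K.
Converting, 296.17 K = 23.02°C.

23.0 °C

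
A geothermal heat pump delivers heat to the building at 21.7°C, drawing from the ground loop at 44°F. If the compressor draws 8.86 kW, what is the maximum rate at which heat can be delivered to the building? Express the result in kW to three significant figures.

174 kW

In absolute terms T_C = 279.82 K and T_H = 294.85 K, so ΔT = 15.03 K.
COP_Carnot = T_H/ΔT = 294.85/15.03 = 19.61.
Q̇_max = COP_Carnot × Ẇ = 19.61 × 8.860 kW = 173.8 kW.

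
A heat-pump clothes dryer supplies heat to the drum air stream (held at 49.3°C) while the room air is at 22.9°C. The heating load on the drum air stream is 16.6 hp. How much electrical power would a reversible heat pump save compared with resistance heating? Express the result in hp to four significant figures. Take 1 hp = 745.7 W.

In absolute terms T_C = 296.05 K and T_H = 322.45 K, so ΔT = 26.40 K.
COP_Carnot = T_H/ΔT = 322.45/26.40 = 12.21.
Resistance heating needs Ẇ_res = Q̇_H = 16.60 hp; the reversible heat pump needs only Ẇ_hp = Q̇_H/COP = 1.359 hp.
Saving = 16.60 − 1.359 = 15.24 hp.

15.24 hp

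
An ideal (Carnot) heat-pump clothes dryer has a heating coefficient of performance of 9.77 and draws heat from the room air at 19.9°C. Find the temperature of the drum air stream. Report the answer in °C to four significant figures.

COP_HP = T_H/(T_H − T_C) rearranges to T_H = COP·T_C/(COP − 1).
With T_C = 293.05 K, T_H = 9.77 × 293.05/8.770 = 326.47 K.
Converting, 326.47 K = 53.32°C.

53.32 °C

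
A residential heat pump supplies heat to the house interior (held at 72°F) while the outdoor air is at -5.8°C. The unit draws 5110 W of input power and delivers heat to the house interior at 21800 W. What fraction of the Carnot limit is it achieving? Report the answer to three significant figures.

0.405

COP_actual = Q̇_H/Ẇ = 21800/5110 = 4.266.
In absolute terms T_C = 267.35 K and T_H = 295.37 K, so ΔT = 28.02 K.
COP_Carnot = T_H/ΔT = 295.37/28.02 = 10.54.
η_II = COP_actual/COP_Carnot = 4.266/10.54 = 0.4047.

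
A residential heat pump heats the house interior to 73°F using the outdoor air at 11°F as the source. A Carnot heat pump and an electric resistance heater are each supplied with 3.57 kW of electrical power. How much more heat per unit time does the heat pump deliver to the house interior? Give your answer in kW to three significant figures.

In absolute terms T_C = 261.48 K and T_H = 295.93 K, so ΔT = 34.44 K.
COP_Carnot = T_H/ΔT = 295.93/34.44 = 8.591.
The heat pump delivers Q̇_H = COP × Ẇ = 30.67 kW; the resistance heater delivers Ẇ = 3.570 kW.
Extra = (COP − 1)·Ẇ = 27.10 kW.

27.1 kW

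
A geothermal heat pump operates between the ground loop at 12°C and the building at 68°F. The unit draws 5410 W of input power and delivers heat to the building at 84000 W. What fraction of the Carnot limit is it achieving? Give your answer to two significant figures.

COP_actual = Q̇_H/Ẇ = 84000/5410 = 15.53.
In absolute terms T_C = 285.15 K and T_H = 293.15 K, so ΔT = 8.000 K.
COP_Carnot = T_H/ΔT = 293.15/8.000 = 36.64.
η_II = COP_actual/COP_Carnot = 15.53/36.64 = 0.4237.

0.42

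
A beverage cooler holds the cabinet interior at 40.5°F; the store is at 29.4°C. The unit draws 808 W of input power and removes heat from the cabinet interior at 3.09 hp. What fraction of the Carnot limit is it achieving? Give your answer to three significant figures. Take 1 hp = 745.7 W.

0.253

Converting, Q̇_C = 3.090 hp = 2304 W, so COP_actual = Q̇_C/Ẇ = 2304/808.0 = 2.852.
In absolute terms T_C = 277.87 K and T_H = 302.55 K, so ΔT = 24.68 K.
COP_Carnot = T_C/ΔT = 277.87/24.68 = 11.26.
η_II = COP_actual/COP_Carnot = 2.852/11.26 = 0.2533.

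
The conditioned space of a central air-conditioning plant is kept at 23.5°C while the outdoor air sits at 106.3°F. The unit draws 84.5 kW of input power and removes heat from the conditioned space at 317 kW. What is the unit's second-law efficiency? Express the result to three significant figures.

COP_actual = Q̇_C/Ẇ = 317.0/84.50 = 3.751.
In absolute terms T_C = 296.65 K and T_H = 314.43 K, so ΔT = 17.78 K.
COP_Carnot = T_C/ΔT = 296.65/17.78 = 16.69.
η_II = COP_actual/COP_Carnot = 3.751/16.69 = 0.2248.

0.225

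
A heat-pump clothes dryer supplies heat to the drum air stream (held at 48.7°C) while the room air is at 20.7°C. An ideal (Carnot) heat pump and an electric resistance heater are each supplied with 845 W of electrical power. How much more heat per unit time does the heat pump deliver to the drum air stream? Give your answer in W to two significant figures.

In absolute terms T_C = 293.85 K and T_H = 321.85 K, so ΔT = 28.00 K.
COP_Carnot = T_H/ΔT = 321.85/28.00 = 11.49.
The heat pump delivers Q̇_H = COP × Ẇ = 9713 W; the resistance heater delivers Ẇ = 845.0 W.
Extra = (COP − 1)·Ẇ = 8868 W.

8900 W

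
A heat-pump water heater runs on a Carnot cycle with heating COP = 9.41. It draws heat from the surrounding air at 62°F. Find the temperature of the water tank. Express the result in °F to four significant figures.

124.0 °F

COP_HP = T_H/(T_H − T_C) rearranges to T_H = COP·T_C/(COP − 1).
With T_C = 289.82 K, T_H = 9.41 × 289.82/8.410 = 324.28 K.
Converting, 324.28 K = 124.03°F.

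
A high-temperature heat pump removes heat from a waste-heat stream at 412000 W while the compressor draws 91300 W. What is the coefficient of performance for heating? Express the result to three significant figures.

The first law gives Q̇_H = Q̇_C + Ẇ, so the three rates are Q̇_C = 412000, Q̇_H = 503300, Ẇ = 91300 W.
COP_HP = Q̇_H/Ẇ = 503300/91300 = 5.513.

5.51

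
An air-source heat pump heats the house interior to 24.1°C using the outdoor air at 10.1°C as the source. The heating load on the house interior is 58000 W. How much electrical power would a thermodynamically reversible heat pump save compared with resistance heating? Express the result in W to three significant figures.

In absolute terms T_C = 283.25 K and T_H = 297.25 K, so ΔT = 14.00 K.
COP_Carnot = T_H/ΔT = 297.25/14.00 = 21.23.
Resistance heating needs Ẇ_res = Q̇_H = 58000 W; the reversible heat pump needs only Ẇ_hp = Q̇_H/COP = 2732 W.
Saving = 58000 − 2732 = 55270 W.

55300 W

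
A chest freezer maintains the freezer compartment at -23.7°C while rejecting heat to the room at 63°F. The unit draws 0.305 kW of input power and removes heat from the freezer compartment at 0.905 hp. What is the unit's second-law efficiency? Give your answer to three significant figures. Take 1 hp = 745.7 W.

Converting, Q̇_C = 0.9050 hp = 0.6749 kW, so COP_actual = Q̇_C/Ẇ = 0.6749/0.3050 = 2.213.
In absolute terms T_C = 249.45 K and T_H = 290.37 K, so ΔT = 40.92 K.
COP_Carnot = T_C/ΔT = 249.45/40.92 = 6.096.
η_II = COP_actual/COP_Carnot = 2.213/6.096 = 0.3630.

0.363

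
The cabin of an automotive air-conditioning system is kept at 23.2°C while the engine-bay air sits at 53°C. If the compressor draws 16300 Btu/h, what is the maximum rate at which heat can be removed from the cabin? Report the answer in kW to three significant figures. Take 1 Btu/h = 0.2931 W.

In absolute terms T_C = 296.35 K and T_H = 326.15 K, so ΔT = 29.80 K.
COP_Carnot = T_C/ΔT = 296.35/29.80 = 9.945.
Q̇_max = COP_Carnot × Ẇ = 9.945 × 16300 Btu/h = 162100 Btu/h = 47.51 kW.

47.5 kW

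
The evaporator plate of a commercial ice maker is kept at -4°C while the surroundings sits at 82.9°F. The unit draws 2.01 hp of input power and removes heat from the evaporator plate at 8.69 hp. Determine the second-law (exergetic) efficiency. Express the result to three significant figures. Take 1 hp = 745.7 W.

COP_actual = Q̇_C/Ẇ = 8.690/2.010 = 4.323.
In absolute terms T_C = 269.15 K and T_H = 301.43 K, so ΔT = 32.28 K.
COP_Carnot = T_C/ΔT = 269.15/32.28 = 8.339.
η_II = COP_actual/COP_Carnot = 4.323/8.339 = 0.5185.

0.518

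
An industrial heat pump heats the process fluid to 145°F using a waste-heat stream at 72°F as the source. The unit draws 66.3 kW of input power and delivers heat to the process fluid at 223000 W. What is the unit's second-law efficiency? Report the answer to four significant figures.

0.4061

Converting, Q̇_H = 223000 W = 223.0 kW, so COP_actual = Q̇_H/Ẇ = 223.0/66.30 = 3.363.
In absolute terms T_C = 295.37 K and T_H = 335.93 K, so ΔT = 40.56 K.
COP_Carnot = T_H/ΔT = 335.93/40.56 = 8.283.
η_II = COP_actual/COP_Carnot = 3.363/8.283 = 0.4061.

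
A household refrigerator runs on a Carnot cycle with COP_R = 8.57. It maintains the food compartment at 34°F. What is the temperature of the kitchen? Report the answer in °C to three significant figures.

33.1 °C

COP_R = T_C/(T_H − T_C) gives T_H − T_C = T_C/COP.
With T_C = 274.26 K, T_H = 274.26 × (1 + 1/8.57) = 306.26 K.
Converting, 306.26 K = 33.11°C.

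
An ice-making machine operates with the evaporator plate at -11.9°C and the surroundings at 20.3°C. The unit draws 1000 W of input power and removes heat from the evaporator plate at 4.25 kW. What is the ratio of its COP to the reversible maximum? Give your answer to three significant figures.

Converting, Q̇_C = 4.250 kW = 4250 W, so COP_actual = Q̇_C/Ẇ = 4250/1000 = 4.250.
In absolute terms T_C = 261.25 K and T_H = 293.45 K, so ΔT = 32.20 K.
COP_Carnot = T_C/ΔT = 261.25/32.20 = 8.113.
η_II = COP_actual/COP_Carnot = 4.250/8.113 = 0.5238.

0.524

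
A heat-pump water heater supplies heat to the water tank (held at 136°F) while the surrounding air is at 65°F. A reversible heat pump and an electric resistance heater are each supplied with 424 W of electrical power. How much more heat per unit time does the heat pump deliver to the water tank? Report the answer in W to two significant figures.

3100 W

In absolute terms T_C = 291.48 K and T_H = 330.93 K, so ΔT = 39.44 K.
COP_Carnot = T_H/ΔT = 330.93/39.44 = 8.390.
The heat pump delivers Q̇_H = COP × Ẇ = 3557 W; the resistance heater delivers Ẇ = 424.0 W.
Extra = (COP − 1)·Ẇ = 3133 W.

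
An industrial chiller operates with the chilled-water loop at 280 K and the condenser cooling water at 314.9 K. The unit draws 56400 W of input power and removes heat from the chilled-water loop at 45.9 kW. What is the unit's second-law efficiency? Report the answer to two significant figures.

0.10

Converting, Q̇_C = 45.90 kW = 45900 W, so COP_actual = Q̇_C/Ẇ = 45900/56400 = 0.8138.
The reservoir spacing is ΔT = 314.9 − 280 = 34.90 K.
COP_Carnot = T_C/ΔT = 280.00/34.90 = 8.023.
η_II = COP_actual/COP_Carnot = 0.8138/8.023 = 0.1014.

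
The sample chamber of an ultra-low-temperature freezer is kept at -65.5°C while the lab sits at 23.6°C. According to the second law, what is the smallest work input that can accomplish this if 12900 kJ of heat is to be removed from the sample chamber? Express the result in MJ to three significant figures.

5.54 MJ

In absolute terms T_C = 207.65 K and T_H = 296.75 K, so ΔT = 89.10 K.
The reversible limit is COP_R = T_C/ΔT = 2.331, so W_min = Q_C/COP = Q_C·ΔT/T_C.
W_min = 12900 × 89.10/207.65 = 5535 kJ = 5.535 MJ.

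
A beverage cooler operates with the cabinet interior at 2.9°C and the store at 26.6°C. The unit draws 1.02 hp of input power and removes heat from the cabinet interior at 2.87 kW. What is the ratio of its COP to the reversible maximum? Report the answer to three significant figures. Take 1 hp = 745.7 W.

Converting, Q̇_C = 2.870 kW = 3.849 hp, so COP_actual = Q̇_C/Ẇ = 3.849/1.020 = 3.773.
In absolute terms T_C = 276.05 K and T_H = 299.75 K, so ΔT = 23.70 K.
COP_Carnot = T_C/ΔT = 276.05/23.70 = 11.65.
η_II = COP_actual/COP_Carnot = 3.773/11.65 = 0.3240.

0.324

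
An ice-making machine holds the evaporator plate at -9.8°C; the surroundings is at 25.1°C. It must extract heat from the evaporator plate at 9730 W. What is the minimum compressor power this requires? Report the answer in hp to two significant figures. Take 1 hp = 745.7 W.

1.7 hp

In absolute terms T_C = 263.35 K and T_H = 298.25 K, so ΔT = 34.90 K.
COP_Carnot = T_C/ΔT = 263.35/34.90 = 7.546.
Ẇ_min = Q̇/COP_Carnot = 9730/7.546 = 1289 W = 1.729 hp.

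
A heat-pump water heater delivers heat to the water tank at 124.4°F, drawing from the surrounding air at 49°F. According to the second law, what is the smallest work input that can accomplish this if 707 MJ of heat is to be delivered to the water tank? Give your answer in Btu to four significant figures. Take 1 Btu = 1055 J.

In absolute terms T_C = 282.59 K and T_H = 324.48 K, so ΔT = 41.89 K.
The reversible limit is COP_HP = T_H/ΔT = 7.746, so W_min = Q_H/COP = Q_H·ΔT/T_H.
W_min = 707.0 × 41.89/324.48 = 91.27 MJ = 86510 Btu.

86510 Btu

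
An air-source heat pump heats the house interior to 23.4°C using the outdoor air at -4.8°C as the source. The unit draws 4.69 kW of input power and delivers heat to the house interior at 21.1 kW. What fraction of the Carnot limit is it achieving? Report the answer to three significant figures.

0.428

COP_actual = Q̇_H/Ẇ = 21.10/4.690 = 4.499.
In absolute terms T_C = 268.35 K and T_H = 296.55 K, so ΔT = 28.20 K.
COP_Carnot = T_H/ΔT = 296.55/28.20 = 10.52.
η_II = COP_actual/COP_Carnot = 4.499/10.52 = 0.4278.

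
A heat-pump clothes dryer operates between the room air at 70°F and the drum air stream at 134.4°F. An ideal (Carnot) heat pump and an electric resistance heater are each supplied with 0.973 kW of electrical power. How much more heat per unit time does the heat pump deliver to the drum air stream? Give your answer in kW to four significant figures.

8.003 kW

In absolute terms T_C = 294.26 K and T_H = 330.04 K, so ΔT = 35.78 K.
COP_Carnot = T_H/ΔT = 330.04/35.78 = 9.225.
The heat pump delivers Q̇_H = COP × Ẇ = 8.976 kW; the resistance heater delivers Ẇ = 0.9730 kW.
Extra = (COP − 1)·Ẇ = 8.003 kW.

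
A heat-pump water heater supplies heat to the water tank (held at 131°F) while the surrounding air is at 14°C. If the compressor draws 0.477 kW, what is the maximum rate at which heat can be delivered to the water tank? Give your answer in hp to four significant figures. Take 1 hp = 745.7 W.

In absolute terms T_C = 287.15 K and T_H = 328.15 K, so ΔT = 41.00 K.
COP_Carnot = T_H/ΔT = 328.15/41.00 = 8.004.
Q̇_max = COP_Carnot × Ẇ = 8.004 × 0.4770 kW = 3.818 kW = 5.120 hp.

5.120 hp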